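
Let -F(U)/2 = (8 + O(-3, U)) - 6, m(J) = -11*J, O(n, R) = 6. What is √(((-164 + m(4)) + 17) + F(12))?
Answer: 3*I*√23 ≈ 14.387*I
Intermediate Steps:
F(U) = -16 (F(U) = -2*((8 + 6) - 6) = -2*(14 - 6) = -2*8 = -16)
√(((-164 + m(4)) + 17) + F(12)) = √(((-164 - 11*4) + 17) - 16) = √(((-164 - 44) + 17) - 16) = √((-208 + 17) - 16) = √(-191 - 16) = √(-207) = 3*I*√23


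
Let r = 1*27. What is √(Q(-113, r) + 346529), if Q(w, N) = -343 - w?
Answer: √346299 ≈ 588.47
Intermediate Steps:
r = 27
√(Q(-113, r) + 346529) = √((-343 - 1*(-113)) + 346529) = √((-343 + 113) + 346529) = √(-230 + 346529) = √346299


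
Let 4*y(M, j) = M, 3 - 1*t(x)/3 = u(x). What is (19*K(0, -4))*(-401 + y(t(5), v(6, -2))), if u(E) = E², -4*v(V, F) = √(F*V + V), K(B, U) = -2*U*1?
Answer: -63460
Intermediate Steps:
K(B, U) = -2*U
v(V, F) = -√(V + F*V)/4 (v(V, F) = -√(F*V + V)/4 = -√(V + F*V)/4)
t(x) = 9 - 3*x²
y(M, j) = M/4
(19*K(0, -4))*(-401 + y(t(5), v(6, -2))) = (19*(-2*(-4)))*(-401 + (9 - 3*5²)/4) = (19*8)*(-401 + (9 - 3*25)/4) = 152*(-401 + (9 - 75)/4) = 152*(-401 + (¼)*(-66)) = 152*(-401 - 33/2) = 152*(-835/2) = -63460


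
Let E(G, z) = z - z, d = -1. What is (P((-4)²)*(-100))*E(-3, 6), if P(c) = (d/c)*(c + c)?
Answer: 0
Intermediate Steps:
E(G, z) = 0
P(c) = -2 (P(c) = (-1/c)*(c + c) = (-1/c)*(2*c) = -2)
(P((-4)²)*(-100))*E(-3, 6) = -2*(-100)*0 = 200*0 = 0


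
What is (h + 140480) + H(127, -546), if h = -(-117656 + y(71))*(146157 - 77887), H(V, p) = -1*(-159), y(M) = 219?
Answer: 8017564629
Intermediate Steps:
H(V, p) = 159
h = 8017423990 (h = -(-117656 + 219)*(146157 - 77887) = -(-117437)*68270 = -1*(-8017423990) = 8017423990)
(h + 140480) + H(127, -546) = (8017423990 + 140480) + 159 = 8017564470 + 159 = 8017564629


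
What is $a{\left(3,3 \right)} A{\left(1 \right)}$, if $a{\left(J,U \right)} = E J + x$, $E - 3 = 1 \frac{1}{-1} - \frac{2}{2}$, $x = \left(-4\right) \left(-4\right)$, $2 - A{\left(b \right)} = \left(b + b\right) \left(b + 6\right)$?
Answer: $-228$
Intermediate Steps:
$A{\left(b \right)} = 2 - 2 b \left(6 + b\right)$ ($A{\left(b \right)} = 2 - \left(b + b\right) \left(b + 6\right) = 2 - 2 b \left(6 + b\right)$)
$x = 16$
$E = 1$ ($E = 3 + \left(1 \frac{1}{-1} - \frac{2}{2}\right) = 3 + \left(1 \left(-1\right) - 1\right) = 3 - 2 = 1$)
$a{\left(J,U \right)} = 16 + J$ ($a{\left(J,U \right)} = 1 J + 16 = J + 16 = 16 + J$)
$a{\left(3,3 \right)} A{\left(1 \right)} = \left(16 + 3\right) \left(2 - 12 - 2 \cdot 1^{2}\right) = 19 \left(2 - 12 - 2\right) = 19 \left(-12\right) = -228$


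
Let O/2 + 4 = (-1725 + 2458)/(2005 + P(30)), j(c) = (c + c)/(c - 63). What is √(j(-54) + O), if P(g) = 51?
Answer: I*√284142027/6682 ≈ 2.5227*I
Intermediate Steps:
j(c) = 2*c/(-63 + c) (j(c) = (2*c)/(-63 + c) = 2*c/(-63 + c))
O = -7491/1028 (O = -8 + 2*((-1725 + 2458)/(2005 + 51)) = -8 + 2*(733/2056) = -8 + 733/1028 = -7491/1028 ≈ -7.2870)
√(j(-54) + O) = √(2*(-54)/(-63 - 54) - 7491/1028) = √(2*(-54)/(-117) - 7491/1028) = √(2*(-54)*(-1/117) - 7491/1028) = √(12/13 - 7491/1028) = √(-85047/13364) = I*√284142027/6682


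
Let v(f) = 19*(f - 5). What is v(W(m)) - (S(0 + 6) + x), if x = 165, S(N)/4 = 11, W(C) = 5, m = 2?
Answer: -209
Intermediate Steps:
S(N) = 44 (S(N) = 4*11 = 44)
v(f) = -95 + 19*f (v(f) = 19*(-5 + f) = -95 + 19*f)
v(W(m)) - (S(0 + 6) + x) = (-95 + 19*5) - (44 + 165) = (-95 + 95) - 1*209 = 0 - 209 = -209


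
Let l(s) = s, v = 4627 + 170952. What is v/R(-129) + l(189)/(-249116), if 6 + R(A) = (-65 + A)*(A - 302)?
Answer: 223080287/106265768 ≈ 2.0993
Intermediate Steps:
v = 175579
R(A) = -6 + (-302 + A)*(-65 + A) (R(A) = -6 + (-65 + A)*(A - 302) = -6 + (-65 + A)*(-302 + A) = -6 + (-302 + A)*(-65 + A))
v/R(-129) + l(189)/(-249116) = 175579/(19624 + (-129)**2 - 367*(-129)) + 189/(-249116) = 175579/(19624 + 16641 + 47343) + 189*(-1/249116) = 175579/83608 - 27/35588 = 223080287/106265768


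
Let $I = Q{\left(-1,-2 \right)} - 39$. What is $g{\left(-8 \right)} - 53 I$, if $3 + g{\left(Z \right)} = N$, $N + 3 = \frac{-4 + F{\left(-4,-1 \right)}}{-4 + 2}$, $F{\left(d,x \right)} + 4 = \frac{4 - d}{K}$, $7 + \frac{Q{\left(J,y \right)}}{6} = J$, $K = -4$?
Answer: $4610$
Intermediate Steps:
$Q{\left(J,y \right)} = -42 + 6 J$
$F{\left(d,x \right)} = -5 + \frac{d}{4}$ ($F{\left(d,x \right)} = -4 + \frac{4 - d}{-4} = -4 + \left(4 - d\right) \left(- \frac{1}{4}\right) = -4 + \left(-1 + \frac{d}{4}\right) = -5 + \frac{d}{4}$)
$I = -87$ ($I = \left(-42 + 6 \left(-1\right)\right) - 39 = \left(-42 - 6\right) - 39 = -48 - 39 = -87$)
$N = 2$ ($N = -3 + \frac{-4 + \left(-5 + \frac{1}{4} \left(-4\right)\right)}{-4 + 2} = -3 + \frac{-4 - 6}{-2} = -3 + \left(-4 - 6\right) \left(- \frac{1}{2}\right) = -3 - -5 = -3 + 5 = 2$)
$g{\left(Z \right)} = -1$ ($g{\left(Z \right)} = -3 + 2 = -1$)
$g{\left(-8 \right)} - 53 I = -1 - -4611 = -1 + 4611 = 4610$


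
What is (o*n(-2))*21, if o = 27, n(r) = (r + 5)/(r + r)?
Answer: -1701/4 ≈ -425.25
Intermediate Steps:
n(r) = (5 + r)/(2*r) (n(r) = (5 + r)/((2*r)) = (5 + r)*(1/(2*r)) = (5 + r)/(2*r))
(o*n(-2))*21 = (27*((1/2)*(5 - 2)/(-2)))*21 = (27*((1/2)*(-1/2)*3))*21 = (27*(-3/4))*21 = -81/4*21 = -1701/4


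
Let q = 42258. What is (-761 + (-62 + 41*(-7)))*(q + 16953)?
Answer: -65724210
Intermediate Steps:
(-761 + (-62 + 41*(-7)))*(q + 16953) = (-761 + (-62 + 41*(-7)))*(42258 + 16953) = (-761 + (-62 - 287))*59211 = (-761 - 349)*59211 = -1110*59211 = -65724210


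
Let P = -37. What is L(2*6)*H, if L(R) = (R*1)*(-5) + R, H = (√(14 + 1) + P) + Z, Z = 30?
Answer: 336 - 48*√15 ≈ 150.10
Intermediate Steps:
H = -7 + √15 (H = (√(14 + 1) - 37) + 30 = (√15 - 37) + 30 = (-37 + √15) + 30 = -7 + √15 ≈ -3.1270)
L(R) = -4*R (L(R) = R*(-5) + R = -5*R + R = -4*R)
L(2*6)*H = (-8*6)*(-7 + √15) = (-4*12)*(-7 + √15) = -48*(-7 + √15) = 336 - 48*√15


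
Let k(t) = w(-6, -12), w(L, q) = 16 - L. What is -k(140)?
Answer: -22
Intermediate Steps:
k(t) = 22 (k(t) = 16 - 1*(-6) = 16 + 6 = 22)
-k(140) = -1*22 = -22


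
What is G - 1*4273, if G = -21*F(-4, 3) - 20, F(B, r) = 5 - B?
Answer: -4482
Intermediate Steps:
G = -209 (G = -21*(5 - 1*(-4)) - 20 = -21*(5 + 4) - 20 = -21*9 - 20 = -189 - 20 = -209)
G - 1*4273 = -209 - 1*4273 = -209 - 4273 = -4482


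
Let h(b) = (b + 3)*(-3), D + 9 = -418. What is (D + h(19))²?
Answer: 243049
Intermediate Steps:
D = -427 (D = -9 - 418 = -427)
h(b) = -9 - 3*b (h(b) = (3 + b)*(-3) = -9 - 3*b)
(D + h(19))² = (-427 + (-9 - 3*19))² = (-427 + (-9 - 57))² = (-427 - 66)² = (-493)² = 243049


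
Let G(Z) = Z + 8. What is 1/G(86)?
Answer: 1/94 ≈ 0.010638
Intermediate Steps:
G(Z) = 8 + Z
1/G(86) = 1/(8 + 86) = 1/94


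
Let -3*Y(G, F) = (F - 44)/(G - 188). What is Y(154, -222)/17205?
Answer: -133/877455 ≈ -0.00015157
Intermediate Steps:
Y(G, F) = -(-44 + F)/(3*(-188 + G)) (Y(G, F) = -(F - 44)/(3*(G - 188)) = -(-44 + F)/(3*(-188 + G)))
Y(154, -222)/17205 = ((44 - 1*(-222))/(3*(-188 + 154)))/17205 = ((⅓)*(44 + 222)/(-34))*(1/17205) = ((⅓)*(-1/34)*266)*(1/17205) = -133/51*1/17205 = -133/877455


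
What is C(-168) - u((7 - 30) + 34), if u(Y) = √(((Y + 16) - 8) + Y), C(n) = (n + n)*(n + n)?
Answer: 112896 - √30 ≈ 1.1289e+5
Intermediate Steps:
C(n) = 4*n² (C(n) = (2*n)*(2*n) = 4*n²)
u(Y) = √(8 + 2*Y) (u(Y) = √(((16 + Y) - 8) + Y) = √((8 + Y) + Y) = √(8 + 2*Y))
C(-168) - u((7 - 30) + 34) = 4*(-168)² - √(8 + 2*((7 - 30) + 34)) = 4*28224 - √(8 + 2*(-23 + 34)) = 112896 - √(8 + 2*11) = 112896 - √(8 + 22) = 112896 - √30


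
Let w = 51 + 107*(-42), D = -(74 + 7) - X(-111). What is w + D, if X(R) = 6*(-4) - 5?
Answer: -4495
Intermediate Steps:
X(R) = -29 (X(R) = -24 - 5 = -29)
D = -52 (D = -(74 + 7) - 1*(-29) = -1*81 + 29 = -81 + 29 = -52)
w = -4443 (w = 51 - 4494 = -4443)
w + D = -4443 - 52 = -4495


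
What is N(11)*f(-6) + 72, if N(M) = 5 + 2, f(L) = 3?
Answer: 93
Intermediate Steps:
N(M) = 7
N(11)*f(-6) + 72 = 7*3 + 72 = 21 + 72 = 93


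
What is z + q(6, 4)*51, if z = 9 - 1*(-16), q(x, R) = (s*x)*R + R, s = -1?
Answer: -995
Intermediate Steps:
q(x, R) = R - R*x (q(x, R) = (-x)*R + R = -R*x + R = R - R*x)
z = 25 (z = 9 + 16 = 25)
z + q(6, 4)*51 = 25 + (4*(1 - 1*6))*51 = 25 + (4*(1 - 6))*51 = 25 + (4*(-5))*51 = 25 - 20*51 = 25 - 1020 = -995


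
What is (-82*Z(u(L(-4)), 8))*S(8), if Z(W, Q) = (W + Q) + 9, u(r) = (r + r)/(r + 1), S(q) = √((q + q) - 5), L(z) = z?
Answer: -4838*√11/3 ≈ -5348.6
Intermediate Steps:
S(q) = √(-5 + 2*q) (S(q) = √(2*q - 5) = √(-5 + 2*q))
u(r) = 2*r/(1 + r) (u(r) = (2*r)/(1 + r) = 2*r/(1 + r))
Z(W, Q) = 9 + Q + W (Z(W, Q) = (Q + W) + 9 = 9 + Q + W)
(-82*Z(u(L(-4)), 8))*S(8) = (-82*(9 + 8 + 2*(-4)/(1 - 4)))*√(-5 + 2*8) = (-82*(9 + 8 + 2*(-4)/(-3)))*√(-5 + 16) = (-82*(9 + 8 + 2*(-4)*(-⅓)))*√11 = (-82*(9 + 8 + 8/3))*√11 = (-82*59/3)*√11 = -4838*√11/3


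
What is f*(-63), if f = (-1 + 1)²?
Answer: 0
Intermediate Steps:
f = 0 (f = 0² = 0)
f*(-63) = 0*(-63) = 0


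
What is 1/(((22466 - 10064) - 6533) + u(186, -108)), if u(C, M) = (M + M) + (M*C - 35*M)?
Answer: -1/10655 ≈ -9.3853e-5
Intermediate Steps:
u(C, M) = -33*M + C*M (u(C, M) = 2*M + (C*M - 35*M) = 2*M + (-35*M + C*M) = -33*M + C*M)
1/(((22466 - 10064) - 6533) + u(186, -108)) = 1/(((22466 - 10064) - 6533) - 108*(-33 + 186)) = 1/((12402 - 6533) - 108*153) = 1/(5869 - 16524) = 1/(-10655) = -1/10655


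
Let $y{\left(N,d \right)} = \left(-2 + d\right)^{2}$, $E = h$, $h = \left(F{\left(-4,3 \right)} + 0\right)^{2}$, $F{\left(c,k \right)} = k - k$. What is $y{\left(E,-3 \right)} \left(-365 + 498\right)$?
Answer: $3325$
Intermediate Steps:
$F{\left(c,k \right)} = 0$
$h = 0$ ($h = \left(0 + 0\right)^{2} = 0^{2} = 0$)
$E = 0$
$y{\left(E,-3 \right)} \left(-365 + 498\right) = \left(-2 - 3\right)^{2} \left(-365 + 498\right) = \left(-5\right)^{2} \cdot 133 = 25 \cdot 133 = 3325$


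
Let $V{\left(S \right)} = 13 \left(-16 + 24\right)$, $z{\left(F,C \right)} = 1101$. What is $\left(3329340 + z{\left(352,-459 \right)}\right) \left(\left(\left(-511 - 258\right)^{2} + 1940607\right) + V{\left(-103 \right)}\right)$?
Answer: $8432916403752$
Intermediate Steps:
$V{\left(S \right)} = 104$ ($V{\left(S \right)} = 13 \cdot 8 = 104$)
$\left(3329340 + z{\left(352,-459 \right)}\right) \left(\left(\left(-511 - 258\right)^{2} + 1940607\right) + V{\left(-103 \right)}\right) = \left(3329340 + 1101\right) \left(\left(\left(-511 - 258\right)^{2} + 1940607\right) + 104\right) = 3330441 \left(\left(\left(-769\right)^{2} + 1940607\right) + 104\right) = 3330441 \left(\left(591361 + 1940607\right) + 104\right) = 3330441 \left(2531968 + 104\right) = 3330441 \cdot 2532072 = 8432916403752$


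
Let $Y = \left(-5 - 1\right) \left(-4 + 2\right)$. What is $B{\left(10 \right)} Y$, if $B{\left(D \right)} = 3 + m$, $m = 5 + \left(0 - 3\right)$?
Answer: $60$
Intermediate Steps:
$m = 2$ ($m = 5 - 3 = 2$)
$Y = 12$ ($Y = \left(-6\right) \left(-2\right) = 12$)
$B{\left(D \right)} = 5$ ($B{\left(D \right)} = 3 + 2 = 5$)
$B{\left(10 \right)} Y = 5 \cdot 12 = 60$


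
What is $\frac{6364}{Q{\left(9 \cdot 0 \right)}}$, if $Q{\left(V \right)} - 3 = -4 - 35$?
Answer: $- \frac{1591}{9} \approx -176.78$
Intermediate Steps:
$Q{\left(V \right)} = -36$ ($Q{\left(V \right)} = 3 - 39 = -36$)
$\frac{6364}{Q{\left(9 \cdot 0 \right)}} = \frac{6364}{-36} = 6364 \left(- \frac{1}{36}\right) = - \frac{1591}{9}$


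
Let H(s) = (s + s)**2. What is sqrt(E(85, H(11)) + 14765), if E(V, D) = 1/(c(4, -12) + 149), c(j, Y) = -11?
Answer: sqrt(281184798)/138 ≈ 121.51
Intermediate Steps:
H(s) = 4*s**2 (H(s) = (2*s)**2 = 4*s**2)
E(V, D) = 1/138 (E(V, D) = 1/(-11 + 149) = 1/138)
sqrt(E(85, H(11)) + 14765) = sqrt(1/138 + 14765) = sqrt(2037571/138) = sqrt(281184798)/138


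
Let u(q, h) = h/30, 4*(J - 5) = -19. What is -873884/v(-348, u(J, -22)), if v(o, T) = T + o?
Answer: 13108260/5231 ≈ 2505.9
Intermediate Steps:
J = ¼ (J = 5 + (¼)*(-19) = 5 - 19/4 = ¼ ≈ 0.25000)
u(q, h) = h/30 (u(q, h) = h*(1/30) = h/30)
-873884/v(-348, u(J, -22)) = -873884/((1/30)*(-22) - 348) = -873884/(-11/15 - 348) = -873884/(-5231/15) = -873884*(-15/5231) = 13108260/5231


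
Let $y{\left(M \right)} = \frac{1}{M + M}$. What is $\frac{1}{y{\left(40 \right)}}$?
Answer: $80$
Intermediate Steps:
$y{\left(M \right)} = \frac{1}{2 M}$
$\frac{1}{y{\left(40 \right)}} = \frac{1}{\frac{1}{2} \cdot \frac{1}{40}} = \frac{1}{\frac{1}{80}} = 80$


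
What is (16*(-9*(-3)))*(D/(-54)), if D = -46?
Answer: 368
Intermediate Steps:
(16*(-9*(-3)))*(D/(-54)) = (16*(-9*(-3)))*(-46/(-54)) = (16*27)*(-46*(-1/54)) = 432*(23/27) = 368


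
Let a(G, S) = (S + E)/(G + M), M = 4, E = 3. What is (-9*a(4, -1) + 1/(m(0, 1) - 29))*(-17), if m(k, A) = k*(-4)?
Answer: 4505/116 ≈ 38.836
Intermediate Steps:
a(G, S) = (3 + S)/(4 + G) (a(G, S) = (S + 3)/(G + 4) = (3 + S)/(4 + G))
m(k, A) = -4*k
(-9*a(4, -1) + 1/(m(0, 1) - 29))*(-17) = (-9*(3 - 1)/(4 + 4) + 1/(-4*0 - 29))*(-17) = (-9*2/8 + 1/(0 - 29))*(-17) = (-9*2/8 + 1/(-29))*(-17) = (-9*¼ - 1/29)*(-17) = (-9/4 - 1/29)*(-17) = -265/116*(-17) = 4505/116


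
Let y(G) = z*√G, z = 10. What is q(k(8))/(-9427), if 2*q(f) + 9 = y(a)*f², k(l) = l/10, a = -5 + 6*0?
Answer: 9/18854 - 16*I*√5/47135 ≈ 0.00047735 - 0.00075903*I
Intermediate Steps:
a = -5 (a = -5 + 0 = -5)
k(l) = l/10 (k(l) = l*(⅒) = l/10)
y(G) = 10*√G
q(f) = -9/2 + 5*I*√5*f² (q(f) = -9/2 + ((10*√(-5))*f²)/2 = -9/2 + ((10*(I*√5))*f²)/2 = -9/2 + ((10*I*√5)*f²)/2 = -9/2 + (10*I*√5*f²)/2 = -9/2 + 5*I*√5*f²)
q(k(8))/(-9427) = (-9/2 + 5*I*√5*((⅒)*8)²)/(-9427) = (-9/2 + 5*I*√5*(⅘)²)*(-1/9427) = (-9/2 + 5*I*√5*(16/25))*(-1/9427) = (-9/2 + 16*I*√5/5)*(-1/9427) = 9/18854 - 16*I*√5/47135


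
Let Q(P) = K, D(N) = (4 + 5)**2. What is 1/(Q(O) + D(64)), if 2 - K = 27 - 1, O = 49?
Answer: 1/57 ≈ 0.017544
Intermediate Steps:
D(N) = 81 (D(N) = 9**2 = 81)
K = -24 (K = 2 - (27 - 1) = 2 - 1*26 = 2 - 26 = -24)
Q(P) = -24
1/(Q(O) + D(64)) = 1/(-24 + 81) = 1/57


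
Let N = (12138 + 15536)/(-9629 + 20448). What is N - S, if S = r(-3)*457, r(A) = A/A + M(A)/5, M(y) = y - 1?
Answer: -4805913/54095 ≈ -88.842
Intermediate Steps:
M(y) = -1 + y
r(A) = 4/5 + A/5 (r(A) = A/A + (-1 + A)/5 = 1 + (-1 + A)*(1/5) = 1 + (-1/5 + A/5) = 4/5 + A/5)
N = 27674/10819 ≈ 2.5579
S = 457/5 (S = (4/5 + (1/5)*(-3))*457 = (4/5 - 3/5)*457 = (1/5)*457 = 457/5 ≈ 91.400)
N - S = 27674/10819 - 1*457/5 = 27674/10819 - 457/5 = -4805913/54095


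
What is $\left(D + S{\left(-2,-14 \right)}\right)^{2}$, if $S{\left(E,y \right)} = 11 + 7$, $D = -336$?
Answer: $101124$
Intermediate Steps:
$S{\left(E,y \right)} = 18$
$\left(D + S{\left(-2,-14 \right)}\right)^{2} = \left(-336 + 18\right)^{2} = \left(-318\right)^{2} = 101124$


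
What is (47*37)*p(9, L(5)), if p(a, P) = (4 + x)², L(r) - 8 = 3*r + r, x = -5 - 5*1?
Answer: 62604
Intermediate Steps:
x = -10 (x = -5 - 5 = -10)
L(r) = 8 + 4*r (L(r) = 8 + (3*r + r) = 8 + 4*r)
p(a, P) = 36 (p(a, P) = (4 - 10)² = (-6)² = 36)
(47*37)*p(9, L(5)) = (47*37)*36 = 1739*36 = 62604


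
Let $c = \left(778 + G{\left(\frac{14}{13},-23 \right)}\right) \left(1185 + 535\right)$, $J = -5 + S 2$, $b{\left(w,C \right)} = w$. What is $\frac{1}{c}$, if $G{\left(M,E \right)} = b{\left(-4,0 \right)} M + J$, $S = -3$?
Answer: $\frac{13}{17053800} \approx 7.6229 \cdot 10^{-7}$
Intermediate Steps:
$J = -11$ ($J = -5 - 6 = -11$)
$G{\left(M,E \right)} = -11 - 4 M$ ($G{\left(M,E \right)} = - 4 M - 11 = -11 - 4 M$)
$c = \frac{17053800}{13}$ ($c = \left(778 - \left(11 + 4 \cdot \frac{14}{13}\right)\right) \left(1185 + 535\right) = \left(778 - \left(11 + 4 \cdot 14 \cdot \frac{1}{13}\right)\right) 1720 = \left(778 - \frac{199}{13}\right) 1720 = \frac{9915}{13} \cdot 1720 = \frac{17053800}{13} \approx 1.3118 \cdot 10^{6}$)
$\frac{1}{c} = \frac{1}{\frac{17053800}{13}} = \frac{13}{17053800}$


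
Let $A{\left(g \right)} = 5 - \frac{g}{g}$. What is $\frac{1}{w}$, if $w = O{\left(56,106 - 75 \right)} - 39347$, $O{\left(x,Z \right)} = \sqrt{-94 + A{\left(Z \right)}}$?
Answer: $- \frac{39347}{1548186499} - \frac{3 i \sqrt{10}}{1548186499} \approx -2.5415 \cdot 10^{-5} - 6.1277 \cdot 10^{-9} i$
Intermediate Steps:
$A{\left(g \right)} = 4$ ($A{\left(g \right)} = 5 - 1 = 4$)
$O{\left(x,Z \right)} = 3 i \sqrt{10}$ ($O{\left(x,Z \right)} = \sqrt{-94 + 4} = \sqrt{-90} = 3 i \sqrt{10}$)
$w = -39347 + 3 i \sqrt{10}$ ($w = 3 i \sqrt{10} - 39347 = -39347 + 3 i \sqrt{10} \approx -39347.0 + 9.4868 i$)
$\frac{1}{w} = \frac{1}{-39347 + 3 i \sqrt{10}}$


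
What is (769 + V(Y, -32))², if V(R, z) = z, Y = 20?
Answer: 543169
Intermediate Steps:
(769 + V(Y, -32))² = (769 - 32)² = 737² = 543169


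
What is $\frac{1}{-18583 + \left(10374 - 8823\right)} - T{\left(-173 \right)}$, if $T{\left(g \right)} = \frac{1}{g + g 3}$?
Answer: $\frac{4085}{2946536} \approx 0.0013864$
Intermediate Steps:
$T{\left(g \right)} = \frac{1}{4 g}$ ($T{\left(g \right)} = \frac{1}{g + 3 g} = \frac{1}{4 g}$)
$\frac{1}{-18583 + \left(10374 - 8823\right)} - T{\left(-173 \right)} = \frac{1}{-18583 + \left(10374 - 8823\right)} - \frac{1}{4 \left(-173\right)} = \frac{1}{-18583 + \left(10374 - 8823\right)} - \frac{1}{4} \left(- \frac{1}{173}\right) = \frac{1}{-18583 + 1551} - - \frac{1}{692} = \frac{1}{-17032} + \frac{1}{692} = - \frac{1}{17032} + \frac{1}{692} = \frac{4085}{2946536}$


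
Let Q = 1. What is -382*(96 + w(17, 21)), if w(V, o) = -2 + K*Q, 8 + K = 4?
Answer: -34380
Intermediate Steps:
K = -4 (K = -8 + 4 = -4)
w(V, o) = -6 (w(V, o) = -2 - 4*1 = -2 - 4 = -6)
-382*(96 + w(17, 21)) = -382*(96 - 6) = -382*90 = -34380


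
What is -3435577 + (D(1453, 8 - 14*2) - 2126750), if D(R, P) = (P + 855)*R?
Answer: -4349072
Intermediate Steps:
D(R, P) = R*(855 + P) (D(R, P) = (855 + P)*R = R*(855 + P))
-3435577 + (D(1453, 8 - 14*2) - 2126750) = -3435577 + (1453*(855 + (8 - 14*2)) - 2126750) = -3435577 + (1453*(855 + (8 - 28)) - 2126750) = -3435577 + (1453*(855 - 20) - 2126750) = -3435577 + (1453*835 - 2126750) = -3435577 + (1213255 - 2126750) = -3435577 - 913495 = -4349072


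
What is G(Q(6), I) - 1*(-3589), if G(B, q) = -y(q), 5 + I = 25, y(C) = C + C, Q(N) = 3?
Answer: 3549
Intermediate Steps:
y(C) = 2*C
I = 20 (I = -5 + 25 = 20)
G(B, q) = -2*q
G(Q(6), I) - 1*(-3589) = -2*20 - 1*(-3589) = -40 + 3589 = 3549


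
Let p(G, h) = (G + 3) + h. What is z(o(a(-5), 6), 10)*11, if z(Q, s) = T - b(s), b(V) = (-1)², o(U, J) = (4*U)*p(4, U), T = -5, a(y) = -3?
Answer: -66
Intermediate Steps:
p(G, h) = 3 + G + h (p(G, h) = (3 + G) + h = 3 + G + h)
o(U, J) = 4*U*(7 + U) (o(U, J) = (4*U)*(3 + 4 + U) = (4*U)*(7 + U) = 4*U*(7 + U))
b(V) = 1
z(Q, s) = -6 (z(Q, s) = -5 - 1*1 = -5 - 1 = -6)
z(o(a(-5), 6), 10)*11 = -6*11 = -66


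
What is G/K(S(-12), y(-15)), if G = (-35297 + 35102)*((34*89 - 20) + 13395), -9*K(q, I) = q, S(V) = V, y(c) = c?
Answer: -9594585/4 ≈ -2.3986e+6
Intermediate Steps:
K(q, I) = -q/9
G = -3198195 (G = -195*((3026 - 20) + 13395) = -195*(3006 + 13395) = -195*16401 = -3198195)
G/K(S(-12), y(-15)) = -3198195/((-⅑*(-12))) = -3198195/4/3 = -3198195*¾ = -9594585/4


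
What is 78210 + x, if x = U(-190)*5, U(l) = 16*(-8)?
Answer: 77570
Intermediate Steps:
U(l) = -128
x = -640 (x = -128*5 = -640)
78210 + x = 78210 - 640 = 77570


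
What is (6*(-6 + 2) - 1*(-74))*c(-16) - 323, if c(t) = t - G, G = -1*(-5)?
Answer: -1373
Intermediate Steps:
G = 5
c(t) = -5 + t (c(t) = t - 1*5 = t - 5 = -5 + t)
(6*(-6 + 2) - 1*(-74))*c(-16) - 323 = (6*(-6 + 2) - 1*(-74))*(-5 - 16) - 323 = (6*(-4) + 74)*(-21) - 323 = (-24 + 74)*(-21) - 323 = 50*(-21) - 323 = -1050 - 323 = -1373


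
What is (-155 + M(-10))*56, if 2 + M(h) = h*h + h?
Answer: -3752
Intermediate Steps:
M(h) = -2 + h + h² (M(h) = -2 + (h*h + h) = -2 + (h² + h) = -2 + (h + h²) = -2 + h + h²)
(-155 + M(-10))*56 = (-155 + (-2 - 10 + (-10)²))*56 = (-155 + (-2 - 10 + 100))*56 = (-155 + 88)*56 = -67*56 = -3752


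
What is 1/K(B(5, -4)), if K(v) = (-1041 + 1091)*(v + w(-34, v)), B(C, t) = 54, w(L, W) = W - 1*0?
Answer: 1/5400 ≈ 0.00018519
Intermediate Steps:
w(L, W) = W (w(L, W) = W + 0 = W)
K(v) = 100*v (K(v) = (-1041 + 1091)*(v + v) = 50*(2*v) = 100*v)
1/K(B(5, -4)) = 1/(100*54) = 1/5400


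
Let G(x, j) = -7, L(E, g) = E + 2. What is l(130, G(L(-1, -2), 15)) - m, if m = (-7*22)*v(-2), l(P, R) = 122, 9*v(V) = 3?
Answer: 520/3 ≈ 173.33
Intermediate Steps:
L(E, g) = 2 + E
v(V) = ⅓ (v(V) = (⅑)*3 = ⅓)
m = -154/3 (m = -7*22*(⅓) = -154*⅓ = -154/3 ≈ -51.333)
l(130, G(L(-1, -2), 15)) - m = 122 - 1*(-154/3) = 122 + 154/3 = 520/3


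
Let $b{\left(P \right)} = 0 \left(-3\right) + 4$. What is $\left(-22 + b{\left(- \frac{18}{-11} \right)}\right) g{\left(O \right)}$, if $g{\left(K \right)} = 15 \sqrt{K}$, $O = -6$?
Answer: $- 270 i \sqrt{6} \approx - 661.36 i$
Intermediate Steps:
$b{\left(P \right)} = 4$ ($b{\left(P \right)} = 0 + 4 = 4$)
$\left(-22 + b{\left(- \frac{18}{-11} \right)}\right) g{\left(O \right)} = \left(-22 + 4\right) 15 \sqrt{-6} = - 18 \cdot 15 i \sqrt{6} = - 270 i \sqrt{6}$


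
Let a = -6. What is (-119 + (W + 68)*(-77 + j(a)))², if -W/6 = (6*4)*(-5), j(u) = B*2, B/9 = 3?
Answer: 332807049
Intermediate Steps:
B = 27 (B = 9*3 = 27)
j(u) = 54 (j(u) = 27*2 = 54)
W = 720 (W = -6*6*4*(-5) = -144*(-5) = -6*(-120) = 720)
(-119 + (W + 68)*(-77 + j(a)))² = (-119 + (720 + 68)*(-77 + 54))² = (-119 + 788*(-23))² = (-119 - 18124)² = (-18243)² = 332807049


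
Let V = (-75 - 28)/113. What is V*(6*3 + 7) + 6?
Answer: -1897/113 ≈ -16.788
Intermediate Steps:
V = -103/113 (V = -103*1/113 = -103/113 ≈ -0.91150)
V*(6*3 + 7) + 6 = -103*(6*3 + 7)/113 + 6 = -103*(18 + 7)/113 + 6 = -103/113*25 + 6 = -2575/113 + 6 = -1897/113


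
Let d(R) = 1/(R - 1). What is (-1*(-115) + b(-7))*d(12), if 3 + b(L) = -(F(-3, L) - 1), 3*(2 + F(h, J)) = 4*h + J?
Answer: 364/33 ≈ 11.030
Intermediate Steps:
d(R) = 1/(-1 + R)
F(h, J) = -2 + J/3 + 4*h/3 (F(h, J) = -2 + (4*h + J)/3 = -2 + (J + 4*h)/3 = -2 + (J/3 + 4*h/3) = -2 + J/3 + 4*h/3)
b(L) = 4 - L/3 (b(L) = -3 - ((-2 + L/3 + (4/3)*(-3)) - 1) = -3 - ((-2 + L/3 - 4) - 1) = -3 - ((-6 + L/3) - 1) = -3 - (-7 + L/3) = -3 + (7 - L/3) = 4 - L/3)
(-1*(-115) + b(-7))*d(12) = (-1*(-115) + (4 - 1/3*(-7)))/(-1 + 12) = (115 + (4 + 7/3))/11 = (115 + 19/3)*(1/11) = (364/3)*(1/11) = 364/33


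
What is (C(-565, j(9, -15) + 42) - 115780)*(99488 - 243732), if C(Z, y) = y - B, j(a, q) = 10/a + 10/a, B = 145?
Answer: 150435962188/9 ≈ 1.6715e+10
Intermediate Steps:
j(a, q) = 20/a
C(Z, y) = -145 + y (C(Z, y) = y - 1*145 = y - 145 = -145 + y)
(C(-565, j(9, -15) + 42) - 115780)*(99488 - 243732) = ((-145 + (20/9 + 42)) - 115780)*(99488 - 243732) = ((-145 + (20*(⅑) + 42)) - 115780)*(-144244) = ((-145 + (20/9 + 42)) - 115780)*(-144244) = ((-145 + 398/9) - 115780)*(-144244) = (-907/9 - 115780)*(-144244) = -1042927/9*(-144244) = 150435962188/9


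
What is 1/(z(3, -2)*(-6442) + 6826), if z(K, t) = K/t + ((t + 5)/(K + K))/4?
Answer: 4/62735 ≈ 6.3760e-5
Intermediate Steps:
z(K, t) = K/t + (5 + t)/(8*K) (z(K, t) = K/t + ((5 + t)/((2*K)))*(1/4) = K/t + ((5 + t)*(1/(2*K)))*(1/4) = K/t + ((5 + t)/(2*K))*(1/4) = K/t + (5 + t)/(8*K))
1/(z(3, -2)*(-6442) + 6826) = 1/(((3**2 + (1/8)*(-2)*(5 - 2))/(3*(-2)))*(-6442) + 6826) = 1/(((1/3)*(-1/2)*(9 + (1/8)*(-2)*3))*(-6442) + 6826) = 1/(((1/3)*(-1/2)*(9 - 3/4))*(-6442) + 6826) = 1/(((1/3)*(-1/2)*(33/4))*(-6442) + 6826) = 1/(-11/8*(-6442) + 6826) = 1/(35431/4 + 6826) = 1/(62735/4) = 4/62735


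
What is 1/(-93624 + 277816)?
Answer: 1/184192 ≈ 5.4291e-6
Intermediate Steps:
1/(-93624 + 277816) = 1/184192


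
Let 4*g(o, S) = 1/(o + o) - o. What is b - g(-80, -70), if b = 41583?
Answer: 26600321/640 ≈ 41563.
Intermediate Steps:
g(o, S) = -o/4 + 1/(8*o) (g(o, S) = (1/(o + o) - o)/4 = (1/(2*o) - o)/4 = -o/4 + 1/(8*o))
b - g(-80, -70) = 41583 - (-¼*(-80) + (⅛)/(-80)) = 41583 - (20 + (⅛)*(-1/80)) = 41583 - (20 - 1/640) = 41583 - 1*12799/640 = 41583 - 12799/640 = 26600321/640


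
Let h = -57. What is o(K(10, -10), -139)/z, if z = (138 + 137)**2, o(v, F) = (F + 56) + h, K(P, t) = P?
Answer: -28/15125 ≈ -0.0018512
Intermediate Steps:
o(v, F) = -1 + F (o(v, F) = (F + 56) - 57 = (56 + F) - 57 = -1 + F)
z = 75625 (z = 275**2 = 75625)
o(K(10, -10), -139)/z = (-1 - 139)/75625 = -140*1/75625 = -28/15125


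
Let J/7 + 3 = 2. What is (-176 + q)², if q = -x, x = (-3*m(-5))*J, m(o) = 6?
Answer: 91204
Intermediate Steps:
J = -7 (J = -21 + 7*2 = -21 + 14 = -7)
x = 126 (x = -3*6*(-7) = -18*(-7) = 126)
q = -126 (q = -1*126 = -126)
(-176 + q)² = (-176 - 126)² = (-302)² = 91204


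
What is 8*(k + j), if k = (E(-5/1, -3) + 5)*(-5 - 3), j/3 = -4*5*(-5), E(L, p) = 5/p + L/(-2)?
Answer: 6080/3 ≈ 2026.7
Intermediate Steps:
E(L, p) = 5/p - L/2 (E(L, p) = 5/p + L*(-½) = 5/p - L/2)
j = 300 (j = 3*(-4*5*(-5)) = 3*(-20*(-5)) = 3*100 = 300)
k = -140/3 (k = ((5/(-3) - (-5)/(2*1)) + 5)*(-5 - 3) = ((5*(-⅓) - (-5)/2) + 5)*(-8) = ((-5/3 - ½*(-5)) + 5)*(-8) = ((-5/3 + 5/2) + 5)*(-8) = (⅚ + 5)*(-8) = (35/6)*(-8) = -140/3 ≈ -46.667)
8*(k + j) = 8*(-140/3 + 300) = 8*(760/3) = 6080/3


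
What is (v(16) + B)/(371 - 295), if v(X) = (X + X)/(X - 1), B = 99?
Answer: 1517/1140 ≈ 1.3307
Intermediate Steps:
v(X) = 2*X/(-1 + X) (v(X) = (2*X)/(-1 + X) = 2*X/(-1 + X))
(v(16) + B)/(371 - 295) = (2*16/(-1 + 16) + 99)/(371 - 295) = (2*16/15 + 99)/76 = (2*16*(1/15) + 99)*(1/76) = (32/15 + 99)*(1/76) = (1517/15)*(1/76) = 1517/1140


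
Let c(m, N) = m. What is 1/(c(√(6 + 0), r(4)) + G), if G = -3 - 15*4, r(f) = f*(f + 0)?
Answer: -21/1321 - √6/3963 ≈ -0.016515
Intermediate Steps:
r(f) = f² (r(f) = f*f = f²)
G = -63 (G = -3 - 60 = -63)
1/(c(√(6 + 0), r(4)) + G) = 1/(√(6 + 0) - 63) = 1/(√6 - 63) = 1/(-63 + √6)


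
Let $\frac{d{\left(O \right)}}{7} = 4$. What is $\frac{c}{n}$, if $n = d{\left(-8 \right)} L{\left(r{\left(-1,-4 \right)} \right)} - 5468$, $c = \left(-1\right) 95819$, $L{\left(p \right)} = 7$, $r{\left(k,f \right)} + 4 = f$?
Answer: $\frac{95819}{5272} \approx 18.175$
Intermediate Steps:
$r{\left(k,f \right)} = -4 + f$
$d{\left(O \right)} = 28$ ($d{\left(O \right)} = 7 \cdot 4 = 28$)
$c = -95819$
$n = -5272$ ($n = 28 \cdot 7 - 5468 = 196 - 5468 = -5272$)
$\frac{c}{n} = - \frac{95819}{-5272} = \left(-95819\right) \left(- \frac{1}{5272}\right) = \frac{95819}{5272}$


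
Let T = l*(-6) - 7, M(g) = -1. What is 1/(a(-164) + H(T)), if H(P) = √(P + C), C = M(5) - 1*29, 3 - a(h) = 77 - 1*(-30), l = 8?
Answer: -104/10901 - I*√85/10901 ≈ -0.0095404 - 0.00084575*I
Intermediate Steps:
a(h) = -104 (a(h) = 3 - (77 - 1*(-30)) = 3 - (77 + 30) = 3 - 1*107 = 3 - 107 = -104)
C = -30 (C = -1 - 1*29 = -1 - 29 = -30)
T = -55 (T = 8*(-6) - 7 = -48 - 7 = -55)
H(P) = √(-30 + P) (H(P) = √(P - 30) = √(-30 + P))
1/(a(-164) + H(T)) = 1/(-104 + √(-30 - 55)) = 1/(-104 + √(-85)) = 1/(-104 + I*√85)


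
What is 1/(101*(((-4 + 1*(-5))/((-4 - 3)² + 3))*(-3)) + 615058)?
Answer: 52/31985743 ≈ 1.6257e-6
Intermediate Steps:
1/(101*(((-4 + 1*(-5))/((-4 - 3)² + 3))*(-3)) + 615058) = 1/(101*(((-4 - 5)/((-7)² + 3))*(-3)) + 615058) = 1/(101*((-9/(49 + 3))*(-3)) + 615058) = 1/(101*((-9/52)*(-3)) + 615058) = 1/(101*(((1/52)*(-9))*(-3)) + 615058) = 1/(101*(-9/52*(-3)) + 615058) = 1/(101*(27/52) + 615058) = 1/(2727/52 + 615058) = 1/(31985743/52) = 52/31985743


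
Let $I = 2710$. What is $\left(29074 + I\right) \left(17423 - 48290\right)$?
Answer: $-981076728$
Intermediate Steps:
$\left(29074 + I\right) \left(17423 - 48290\right) = \left(29074 + 2710\right) \left(17423 - 48290\right) = 31784 \left(-30867\right) = -981076728$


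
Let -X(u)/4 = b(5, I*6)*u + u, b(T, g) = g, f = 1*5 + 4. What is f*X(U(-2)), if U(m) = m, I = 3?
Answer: 1368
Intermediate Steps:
f = 9 (f = 5 + 4 = 9)
X(u) = -76*u (X(u) = -4*((3*6)*u + u) = -4*(18*u + u) = -76*u)
f*X(U(-2)) = 9*(-76*(-2)) = 9*152 = 1368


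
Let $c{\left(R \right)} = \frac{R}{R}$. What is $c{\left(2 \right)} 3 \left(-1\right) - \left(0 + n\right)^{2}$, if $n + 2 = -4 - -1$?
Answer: $-28$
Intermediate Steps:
$n = -5$ ($n = -2 - 3 = -5$)
$c{\left(R \right)} = 1$
$c{\left(2 \right)} 3 \left(-1\right) - \left(0 + n\right)^{2} = 1 \cdot 3 \left(-1\right) - \left(0 - 5\right)^{2} = 3 \left(-1\right) - \left(-5\right)^{2} = -3 - 25 = -28$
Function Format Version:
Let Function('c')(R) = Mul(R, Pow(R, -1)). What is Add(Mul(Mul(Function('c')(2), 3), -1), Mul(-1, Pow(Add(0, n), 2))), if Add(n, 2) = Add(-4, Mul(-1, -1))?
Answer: -28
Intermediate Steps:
n = -5 (n = Add(-2, Add(-4, Mul(-1, -1))) = Add(-2, Add(-4, 1)) = Add(-2, -3) = -5)
Function('c')(R) = 1
Add(Mul(Mul(Function('c')(2), 3), -1), Mul(-1, Pow(Add(0, n), 2))) = Add(Mul(Mul(1, 3), -1), Mul(-1, Pow(Add(0, -5), 2))) = Add(Mul(3, -1), Mul(-1, Pow(-5, 2))) = Add(-3, Mul(-1, 25)) = Add(-3, -25) = -28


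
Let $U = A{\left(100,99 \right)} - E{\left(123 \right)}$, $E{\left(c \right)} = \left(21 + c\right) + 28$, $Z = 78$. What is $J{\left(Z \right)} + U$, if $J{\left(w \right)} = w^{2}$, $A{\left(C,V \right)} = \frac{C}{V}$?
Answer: $\frac{585388}{99} \approx 5913.0$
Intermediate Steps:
$E{\left(c \right)} = 49 + c$
$U = - \frac{16928}{99}$ ($U = \frac{100}{99} - \left(49 + 123\right) = 100 \cdot \frac{1}{99} - 172 = \frac{100}{99} - 172 = - \frac{16928}{99} \approx -170.99$)
$J{\left(Z \right)} + U = 78^{2} - \frac{16928}{99} = 6084 - \frac{16928}{99} = \frac{585388}{99}$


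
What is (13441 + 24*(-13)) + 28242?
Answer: 41371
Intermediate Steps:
(13441 + 24*(-13)) + 28242 = (13441 - 312) + 28242 = 13129 + 28242 = 41371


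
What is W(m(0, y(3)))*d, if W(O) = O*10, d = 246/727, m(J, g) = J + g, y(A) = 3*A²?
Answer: 66420/727 ≈ 91.362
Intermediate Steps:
d = 246/727 (d = 246*(1/727) = 246/727 ≈ 0.33838)
W(O) = 10*O
W(m(0, y(3)))*d = (10*(0 + 3*3²))*(246/727) = (10*(0 + 3*9))*(246/727) = (10*(0 + 27))*(246/727) = (10*27)*(246/727) = 270*(246/727) = 66420/727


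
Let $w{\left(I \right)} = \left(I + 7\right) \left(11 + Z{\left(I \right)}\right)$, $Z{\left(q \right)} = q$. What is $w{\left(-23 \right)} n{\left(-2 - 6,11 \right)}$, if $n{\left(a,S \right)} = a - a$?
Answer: $0$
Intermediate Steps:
$n{\left(a,S \right)} = 0$
$w{\left(I \right)} = \left(7 + I\right) \left(11 + I\right)$ ($w{\left(I \right)} = \left(I + 7\right) \left(11 + I\right) = \left(7 + I\right) \left(11 + I\right)$)
$w{\left(-23 \right)} n{\left(-2 - 6,11 \right)} = \left(77 + \left(-23\right)^{2} + 18 \left(-23\right)\right) 0 = \left(77 + 529 - 414\right) 0 = 192 \cdot 0 = 0$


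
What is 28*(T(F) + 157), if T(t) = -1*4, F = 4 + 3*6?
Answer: 4284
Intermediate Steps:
F = 22 (F = 4 + 18 = 22)
T(t) = -4
28*(T(F) + 157) = 28*(-4 + 157) = 28*153 = 4284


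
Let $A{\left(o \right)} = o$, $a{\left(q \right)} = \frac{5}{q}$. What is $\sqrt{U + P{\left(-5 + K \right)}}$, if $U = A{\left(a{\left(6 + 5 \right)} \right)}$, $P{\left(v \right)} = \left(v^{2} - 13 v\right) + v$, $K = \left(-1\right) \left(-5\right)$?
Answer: $\frac{\sqrt{55}}{11} \approx 0.6742$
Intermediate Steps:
$K = 5$
$P{\left(v \right)} = v^{2} - 12 v$
$U = \frac{5}{11}$ ($U = \frac{5}{6 + 5} = \frac{5}{11} \approx 0.45455$)
$\sqrt{U + P{\left(-5 + K \right)}} = \sqrt{\frac{5}{11} + \left(-5 + 5\right) \left(-12 + \left(-5 + 5\right)\right)} = \sqrt{\frac{5}{11} + 0 \left(-12 + 0\right)} = \sqrt{\frac{5}{11} + 0 \left(-12\right)} = \sqrt{\frac{5}{11} + 0} = \sqrt{\frac{5}{11}} = \frac{\sqrt{55}}{11}$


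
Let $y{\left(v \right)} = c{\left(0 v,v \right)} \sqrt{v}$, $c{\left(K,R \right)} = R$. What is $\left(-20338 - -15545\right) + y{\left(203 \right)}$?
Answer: $-4793 + 203 \sqrt{203} \approx -1900.7$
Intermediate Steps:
$y{\left(v \right)} = v^{\frac{3}{2}}$ ($y{\left(v \right)} = v \sqrt{v} = v^{\frac{3}{2}}$)
$\left(-20338 - -15545\right) + y{\left(203 \right)} = \left(-20338 - -15545\right) + 203^{\frac{3}{2}} = \left(-20338 + 15545\right) + 203 \sqrt{203} = -4793 + 203 \sqrt{203}$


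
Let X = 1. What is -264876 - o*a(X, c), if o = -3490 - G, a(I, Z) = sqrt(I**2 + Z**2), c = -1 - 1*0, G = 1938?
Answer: -264876 + 5428*sqrt(2) ≈ -2.5720e+5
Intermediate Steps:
c = -1 (c = -1 + 0 = -1)
o = -5428 (o = -3490 - 1*1938 = -3490 - 1938 = -5428)
-264876 - o*a(X, c) = -264876 - (-5428)*sqrt(1**2 + (-1)**2) = -264876 - (-5428)*sqrt(1 + 1) = -264876 - (-5428)*sqrt(2) = -264876 + 5428*sqrt(2)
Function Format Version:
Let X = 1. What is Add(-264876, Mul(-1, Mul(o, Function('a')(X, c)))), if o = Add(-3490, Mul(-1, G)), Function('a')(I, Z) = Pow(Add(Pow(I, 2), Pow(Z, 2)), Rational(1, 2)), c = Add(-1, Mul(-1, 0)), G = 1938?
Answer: Add(-264876, Mul(5428, Pow(2, Rational(1, 2)))) ≈ -2.5720e+5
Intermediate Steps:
c = -1 (c = Add(-1, 0) = -1)
o = -5428 (o = Add(-3490, Mul(-1, 1938)) = Add(-3490, -1938) = -5428)
Add(-264876, Mul(-1, Mul(o, Function('a')(X, c)))) = Add(-264876, Mul(-1, Mul(-5428, Pow(Add(Pow(1, 2), Pow(-1, 2)), Rational(1, 2))))) = Add(-264876, Mul(-1, Mul(-5428, Pow(Add(1, 1), Rational(1, 2))))) = Add(-264876, Mul(-1, Mul(-5428, Pow(2, Rational(1, 2))))) = Add(-264876, Mul(5428, Pow(2, Rational(1, 2))))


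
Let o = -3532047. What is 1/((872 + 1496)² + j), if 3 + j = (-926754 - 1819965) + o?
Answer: -1/671345 ≈ -1.4895e-6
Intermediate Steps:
j = -6278769 (j = -3 + ((-926754 - 1819965) - 3532047) = -3 + (-2746719 - 3532047) = -3 - 6278766 = -6278769)
1/((872 + 1496)² + j) = 1/((872 + 1496)² - 6278769) = 1/(2368² - 6278769) = 1/(5607424 - 6278769) = 1/(-671345) = -1/671345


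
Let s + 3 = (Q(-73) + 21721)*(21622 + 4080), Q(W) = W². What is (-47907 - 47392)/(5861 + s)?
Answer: -95299/695244958 ≈ -0.00013707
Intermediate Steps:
s = 695239097 (s = -3 + ((-73)² + 21721)*(21622 + 4080) = -3 + (5329 + 21721)*25702 = -3 + 27050*25702 = -3 + 695239100 = 695239097)
(-47907 - 47392)/(5861 + s) = (-47907 - 47392)/(5861 + 695239097) = -95299/695244958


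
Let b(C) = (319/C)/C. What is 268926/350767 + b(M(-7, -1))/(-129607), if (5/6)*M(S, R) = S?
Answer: 61480879465823/80194718515716 ≈ 0.76665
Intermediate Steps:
M(S, R) = 6*S/5
b(C) = 319/C**2
268926/350767 + b(M(-7, -1))/(-129607) = 268926/350767 + (319/((6/5)*(-7))**2)/(-129607) = 268926*(1/350767) + (319/(-42/5)**2)*(-1/129607) = 268926/350767 + (319*(25/1764))*(-1/129607) = 268926/350767 + (7975/1764)*(-1/129607) = 268926/350767 - 7975/228626748 = 61480879465823/80194718515716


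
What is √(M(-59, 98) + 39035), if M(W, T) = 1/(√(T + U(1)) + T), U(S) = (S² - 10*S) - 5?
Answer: √(7650862 + 156140*√21)/(2*√(49 + √21)) ≈ 197.57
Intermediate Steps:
U(S) = -5 + S² - 10*S
M(W, T) = 1/(T + √(-14 + T)) (M(W, T) = 1/(√(T + (-5 + 1² - 10*1)) + T) = 1/(√(T + (-5 + 1 - 10)) + T) = 1/(√(T - 14) + T) = 1/(√(-14 + T) + T) = 1/(T + √(-14 + T)))
√(M(-59, 98) + 39035) = √(1/(98 + √(-14 + 98)) + 39035) = √(1/(98 + √84) + 39035) = √(1/(98 + 2*√21) + 39035) = √(39035 + 1/(98 + 2*√21))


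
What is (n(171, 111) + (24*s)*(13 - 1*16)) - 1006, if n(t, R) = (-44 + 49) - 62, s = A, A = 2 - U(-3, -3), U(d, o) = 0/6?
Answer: -1207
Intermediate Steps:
U(d, o) = 0 (U(d, o) = 0*(⅙) = 0)
A = 2 (A = 2 - 1*0 = 2 + 0 = 2)
s = 2
n(t, R) = -57 (n(t, R) = 5 - 62 = -57)
(n(171, 111) + (24*s)*(13 - 1*16)) - 1006 = (-57 + (24*2)*(13 - 1*16)) - 1006 = (-57 + 48*(13 - 16)) - 1006 = (-57 + 48*(-3)) - 1006 = (-57 - 144) - 1006 = -201 - 1006 = -1207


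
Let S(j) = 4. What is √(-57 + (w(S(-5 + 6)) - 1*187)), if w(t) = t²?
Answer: 2*I*√57 ≈ 15.1*I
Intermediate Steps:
√(-57 + (w(S(-5 + 6)) - 1*187)) = √(-57 + (4² - 1*187)) = √(-57 + (16 - 187)) = √(-57 - 171) = √(-228) = 2*I*√57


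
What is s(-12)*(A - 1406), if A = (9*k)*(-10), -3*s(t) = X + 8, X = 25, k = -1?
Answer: 14476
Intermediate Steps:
s(t) = -11 (s(t) = -(25 + 8)/3 = -1/3*33 = -11)
A = 90 (A = (9*(-1))*(-10) = -9*(-10) = 90)
s(-12)*(A - 1406) = -11*(90 - 1406) = -11*(-1316) = 14476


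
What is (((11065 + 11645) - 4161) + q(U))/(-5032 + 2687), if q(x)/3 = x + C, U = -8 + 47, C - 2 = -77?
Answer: -18441/2345 ≈ -7.8640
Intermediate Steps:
C = -75 (C = 2 - 77 = -75)
U = 39
q(x) = -225 + 3*x (q(x) = 3*(x - 75) = 3*(-75 + x) = -225 + 3*x)
(((11065 + 11645) - 4161) + q(U))/(-5032 + 2687) = (((11065 + 11645) - 4161) + (-225 + 3*39))/(-5032 + 2687) = ((22710 - 4161) + (-225 + 117))/(-2345) = (18549 - 108)*(-1/2345) = 18441*(-1/2345) = -18441/2345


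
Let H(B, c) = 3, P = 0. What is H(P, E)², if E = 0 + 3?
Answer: 9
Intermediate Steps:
E = 3
H(P, E)² = 3² = 9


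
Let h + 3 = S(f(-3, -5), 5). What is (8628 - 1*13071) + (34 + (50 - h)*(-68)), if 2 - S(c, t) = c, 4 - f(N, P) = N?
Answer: -8353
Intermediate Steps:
f(N, P) = 4 - N
S(c, t) = 2 - c
h = -8 (h = -3 + (2 - (4 - 1*(-3))) = -3 + (2 - (4 + 3)) = -3 + (2 - 1*7) = -3 + (2 - 7) = -3 - 5 = -8)
(8628 - 1*13071) + (34 + (50 - h)*(-68)) = (8628 - 1*13071) + (34 + (50 - 1*(-8))*(-68)) = (8628 - 13071) + (34 + (50 + 8)*(-68)) = -4443 + (34 + 58*(-68)) = -4443 + (34 - 3944) = -4443 - 3910 = -8353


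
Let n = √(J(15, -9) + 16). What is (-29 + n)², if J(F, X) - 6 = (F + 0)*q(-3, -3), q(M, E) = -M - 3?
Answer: (29 - √22)² ≈ 590.96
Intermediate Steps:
q(M, E) = -3 - M
J(F, X) = 6 (J(F, X) = 6 + (F + 0)*(-3 - 1*(-3)) = 6 + F*(-3 + 3) = 6 + F*0 = 6 + 0 = 6)
n = √22 (n = √(6 + 16) = √22 ≈ 4.6904)
(-29 + n)² = (-29 + √22)²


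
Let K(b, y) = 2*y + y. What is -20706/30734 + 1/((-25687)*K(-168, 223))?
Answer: -177912210226/264075794301 ≈ -0.67372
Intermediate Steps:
K(b, y) = 3*y
-20706/30734 + 1/((-25687)*K(-168, 223)) = -20706/30734 + 1/((-25687)*((3*223))) = -20706*1/30734 - 1/25687/669 = -10353/15367 - 1/25687*1/669 = -10353/15367 - 1/17184603 = -177912210226/264075794301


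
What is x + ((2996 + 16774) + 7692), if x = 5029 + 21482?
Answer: 53973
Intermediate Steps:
x = 26511
x + ((2996 + 16774) + 7692) = 26511 + ((2996 + 16774) + 7692) = 26511 + (19770 + 7692) = 26511 + 27462 = 53973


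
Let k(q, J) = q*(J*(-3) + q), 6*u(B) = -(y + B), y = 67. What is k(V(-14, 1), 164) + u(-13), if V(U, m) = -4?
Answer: 1975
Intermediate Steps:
u(B) = -67/6 - B/6 (u(B) = (-(67 + B))/6 = (-67 - B)/6 = -67/6 - B/6)
k(q, J) = q*(q - 3*J) (k(q, J) = q*(-3*J + q) = q*(q - 3*J))
k(V(-14, 1), 164) + u(-13) = -4*(-4 - 3*164) + (-67/6 - 1/6*(-13)) = -4*(-4 - 492) + (-67/6 + 13/6) = -4*(-496) - 9 = 1984 - 9 = 1975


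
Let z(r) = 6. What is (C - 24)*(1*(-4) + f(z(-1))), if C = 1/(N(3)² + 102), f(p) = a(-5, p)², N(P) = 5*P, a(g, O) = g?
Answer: -54929/109 ≈ -503.94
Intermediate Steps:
f(p) = 25 (f(p) = (-5)² = 25)
C = 1/327 (C = 1/((5*3)² + 102) = 1/(15² + 102) = 1/(225 + 102) = 1/327 ≈ 0.0030581)
(C - 24)*(1*(-4) + f(z(-1))) = (1/327 - 24)*(1*(-4) + 25) = -7847*(-4 + 25)/327 = -7847/327*21 = -54929/109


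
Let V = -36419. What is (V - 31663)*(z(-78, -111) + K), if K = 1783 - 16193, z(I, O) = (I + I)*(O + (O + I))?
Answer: -2205175980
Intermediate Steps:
z(I, O) = 2*I*(I + 2*O) (z(I, O) = (2*I)*(O + (I + O)) = (2*I)*(I + 2*O) = 2*I*(I + 2*O))
K = -14410
(V - 31663)*(z(-78, -111) + K) = (-36419 - 31663)*(2*(-78)*(-78 + 2*(-111)) - 14410) = -68082*(2*(-78)*(-78 - 222) - 14410) = -68082*(2*(-78)*(-300) - 14410) = -68082*(46800 - 14410) = -68082*32390 = -2205175980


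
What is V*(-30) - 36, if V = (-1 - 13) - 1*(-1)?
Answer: 354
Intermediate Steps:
V = -13 (V = -14 + 1 = -13)
V*(-30) - 36 = -13*(-30) - 36 = 390 - 36 = 354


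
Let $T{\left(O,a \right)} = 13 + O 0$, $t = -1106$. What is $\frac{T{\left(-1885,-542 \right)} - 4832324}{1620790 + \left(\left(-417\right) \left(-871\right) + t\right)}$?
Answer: $- \frac{4832311}{1982891} \approx -2.437$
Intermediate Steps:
$T{\left(O,a \right)} = 13$ ($T{\left(O,a \right)} = 13 + 0 = 13$)
$\frac{T{\left(-1885,-542 \right)} - 4832324}{1620790 + \left(\left(-417\right) \left(-871\right) + t\right)} = \frac{13 - 4832324}{1620790 - -362101} = - \frac{4832311}{1620790 + \left(363207 - 1106\right)} = - \frac{4832311}{1620790 + 362101} = - \frac{4832311}{1982891}$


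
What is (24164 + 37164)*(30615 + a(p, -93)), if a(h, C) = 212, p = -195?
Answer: 1890558256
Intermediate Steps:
(24164 + 37164)*(30615 + a(p, -93)) = (24164 + 37164)*(30615 + 212) = 61328*30827 = 1890558256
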